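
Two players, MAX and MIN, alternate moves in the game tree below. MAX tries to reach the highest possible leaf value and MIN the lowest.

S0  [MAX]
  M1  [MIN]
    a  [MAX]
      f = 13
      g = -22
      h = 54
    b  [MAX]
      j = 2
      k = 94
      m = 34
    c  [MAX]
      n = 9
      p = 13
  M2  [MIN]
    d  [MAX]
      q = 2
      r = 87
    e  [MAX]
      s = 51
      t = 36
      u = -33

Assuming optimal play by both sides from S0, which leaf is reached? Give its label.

s

a (MAX): max(13, -22, 54) = 54
b (MAX): max(2, 94, 34) = 94
c (MAX): max(9, 13) = 13
M1 (MIN): min(54, 94, 13) = 13
d (MAX): max(2, 87) = 87
e (MAX): max(51, 36, -33) = 51
M2 (MIN): min(87, 51) = 51
S0 (MAX): max(13, 51) = 51
At S0, MAX picks M2 (highest: 51).
At M2, MIN picks e (lowest: 51).
At e, MAX picks s (highest: 51).
Terminal value 51.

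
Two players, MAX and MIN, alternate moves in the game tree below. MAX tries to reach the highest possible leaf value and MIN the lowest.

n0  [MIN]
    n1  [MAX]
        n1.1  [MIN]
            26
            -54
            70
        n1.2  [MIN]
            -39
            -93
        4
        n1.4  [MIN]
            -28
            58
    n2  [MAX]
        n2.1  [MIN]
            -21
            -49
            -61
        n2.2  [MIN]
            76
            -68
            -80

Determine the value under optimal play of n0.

n1.1 (MIN): min(26, -54, 70) = -54
n1.2 (MIN): min(-39, -93) = -93
n1.4 (MIN): min(-28, 58) = -28
n1 (MAX): max(-54, -93, 4, -28) = 4
n2.1 (MIN): min(-21, -49, -61) = -61
n2.2 (MIN): min(76, -68, -80) = -80
n2 (MAX): max(-61, -80) = -61
n0 (MIN): min(4, -61) = -61

-61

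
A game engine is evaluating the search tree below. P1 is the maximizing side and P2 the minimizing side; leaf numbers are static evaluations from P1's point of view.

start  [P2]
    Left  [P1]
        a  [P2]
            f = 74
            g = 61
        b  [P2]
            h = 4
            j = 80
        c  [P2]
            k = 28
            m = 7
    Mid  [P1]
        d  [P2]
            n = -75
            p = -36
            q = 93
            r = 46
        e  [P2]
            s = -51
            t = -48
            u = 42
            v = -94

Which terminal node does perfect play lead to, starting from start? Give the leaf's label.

n

a (P2): min(74, 61) = 61
b (P2): min(4, 80) = 4
c (P2): min(28, 7) = 7
Left (P1): max(61, 4, 7) = 61
d (P2): min(-75, -36, 93, 46) = -75
e (P2): min(-51, -48, 42, -94) = -94
Mid (P1): max(-75, -94) = -75
start (P2): min(61, -75) = -75
At start, P2 picks Mid (lowest: -75).
At Mid, P1 picks d (highest: -75).
At d, P2 picks n (lowest: -75).
Terminal value -75.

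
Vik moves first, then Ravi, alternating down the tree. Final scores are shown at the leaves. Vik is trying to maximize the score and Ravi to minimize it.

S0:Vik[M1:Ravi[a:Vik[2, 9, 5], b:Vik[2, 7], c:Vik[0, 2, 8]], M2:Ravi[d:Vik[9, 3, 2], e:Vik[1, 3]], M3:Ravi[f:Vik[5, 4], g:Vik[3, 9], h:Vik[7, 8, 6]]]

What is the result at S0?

7

a (Vik): max(2, 9, 5) = 9
b (Vik): max(2, 7) = 7
c (Vik): max(0, 2, 8) = 8
M1 (Ravi): min(9, 7, 8) = 7
d (Vik): max(9, 3, 2) = 9
e (Vik): max(1, 3) = 3
M2 (Ravi): min(9, 3) = 3
f (Vik): max(5, 4) = 5
g (Vik): max(3, 9) = 9
h (Vik): max(7, 8, 6) = 8
M3 (Ravi): min(5, 9, 8) = 5
S0 (Vik): max(7, 3, 5) = 7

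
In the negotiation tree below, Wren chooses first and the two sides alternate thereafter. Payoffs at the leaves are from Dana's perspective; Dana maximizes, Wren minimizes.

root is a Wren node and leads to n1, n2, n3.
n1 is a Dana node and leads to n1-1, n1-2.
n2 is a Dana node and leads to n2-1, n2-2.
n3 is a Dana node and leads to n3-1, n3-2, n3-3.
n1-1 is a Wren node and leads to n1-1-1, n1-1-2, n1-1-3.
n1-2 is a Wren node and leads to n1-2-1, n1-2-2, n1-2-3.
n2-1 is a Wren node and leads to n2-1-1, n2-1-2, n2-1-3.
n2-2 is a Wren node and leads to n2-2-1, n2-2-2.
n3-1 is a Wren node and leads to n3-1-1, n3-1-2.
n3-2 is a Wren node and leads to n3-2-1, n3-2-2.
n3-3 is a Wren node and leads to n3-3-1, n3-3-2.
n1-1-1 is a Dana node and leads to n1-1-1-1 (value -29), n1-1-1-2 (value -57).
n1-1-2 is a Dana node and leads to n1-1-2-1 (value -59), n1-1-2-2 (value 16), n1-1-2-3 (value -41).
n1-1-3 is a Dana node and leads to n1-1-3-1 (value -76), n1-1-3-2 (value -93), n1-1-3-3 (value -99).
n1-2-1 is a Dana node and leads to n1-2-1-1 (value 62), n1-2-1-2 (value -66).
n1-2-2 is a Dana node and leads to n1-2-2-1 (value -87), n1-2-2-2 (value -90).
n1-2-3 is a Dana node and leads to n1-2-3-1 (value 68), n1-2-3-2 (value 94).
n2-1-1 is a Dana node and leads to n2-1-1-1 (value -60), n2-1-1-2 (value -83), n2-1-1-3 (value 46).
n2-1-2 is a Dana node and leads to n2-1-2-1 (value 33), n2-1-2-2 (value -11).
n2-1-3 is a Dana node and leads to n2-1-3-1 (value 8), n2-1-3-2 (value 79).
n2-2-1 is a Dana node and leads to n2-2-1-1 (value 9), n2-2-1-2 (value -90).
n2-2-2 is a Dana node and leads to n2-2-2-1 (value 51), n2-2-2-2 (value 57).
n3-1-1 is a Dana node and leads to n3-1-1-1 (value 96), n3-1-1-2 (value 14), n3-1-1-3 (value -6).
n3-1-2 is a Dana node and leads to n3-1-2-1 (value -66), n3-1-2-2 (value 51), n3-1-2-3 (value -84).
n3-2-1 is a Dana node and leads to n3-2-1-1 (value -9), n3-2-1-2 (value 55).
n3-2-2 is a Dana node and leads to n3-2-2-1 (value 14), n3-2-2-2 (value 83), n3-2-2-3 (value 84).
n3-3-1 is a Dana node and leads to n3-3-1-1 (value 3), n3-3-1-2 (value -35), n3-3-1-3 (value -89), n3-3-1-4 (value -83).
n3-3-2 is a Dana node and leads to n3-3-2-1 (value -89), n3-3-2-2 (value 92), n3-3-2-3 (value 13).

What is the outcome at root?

-76

n1-1-1 (Dana): max(-29, -57) = -29
n1-1-2 (Dana): max(-59, 16, -41) = 16
n1-1-3 (Dana): max(-76, -93, -99) = -76
n1-1 (Wren): min(-29, 16, -76) = -76
n1-2-1 (Dana): max(62, -66) = 62
n1-2-2 (Dana): max(-87, -90) = -87
n1-2-3 (Dana): max(68, 94) = 94
n1-2 (Wren): min(62, -87, 94) = -87
n1 (Dana): max(-76, -87) = -76
n2-1-1 (Dana): max(-60, -83, 46) = 46
n2-1-2 (Dana): max(33, -11) = 33
n2-1-3 (Dana): max(8, 79) = 79
n2-1 (Wren): min(46, 33, 79) = 33
n2-2-1 (Dana): max(9, -90) = 9
n2-2-2 (Dana): max(51, 57) = 57
n2-2 (Wren): min(9, 57) = 9
n2 (Dana): max(33, 9) = 33
n3-1-1 (Dana): max(96, 14, -6) = 96
n3-1-2 (Dana): max(-66, 51, -84) = 51
n3-1 (Wren): min(96, 51) = 51
n3-2-1 (Dana): max(-9, 55) = 55
n3-2-2 (Dana): max(14, 83, 84) = 84
n3-2 (Wren): min(55, 84) = 55
n3-3-1 (Dana): max(3, -35, -89, -83) = 3
n3-3-2 (Dana): max(-89, 92, 13) = 92
n3-3 (Wren): min(3, 92) = 3
n3 (Dana): max(51, 55, 3) = 55
root (Wren): min(-76, 33, 55) = -76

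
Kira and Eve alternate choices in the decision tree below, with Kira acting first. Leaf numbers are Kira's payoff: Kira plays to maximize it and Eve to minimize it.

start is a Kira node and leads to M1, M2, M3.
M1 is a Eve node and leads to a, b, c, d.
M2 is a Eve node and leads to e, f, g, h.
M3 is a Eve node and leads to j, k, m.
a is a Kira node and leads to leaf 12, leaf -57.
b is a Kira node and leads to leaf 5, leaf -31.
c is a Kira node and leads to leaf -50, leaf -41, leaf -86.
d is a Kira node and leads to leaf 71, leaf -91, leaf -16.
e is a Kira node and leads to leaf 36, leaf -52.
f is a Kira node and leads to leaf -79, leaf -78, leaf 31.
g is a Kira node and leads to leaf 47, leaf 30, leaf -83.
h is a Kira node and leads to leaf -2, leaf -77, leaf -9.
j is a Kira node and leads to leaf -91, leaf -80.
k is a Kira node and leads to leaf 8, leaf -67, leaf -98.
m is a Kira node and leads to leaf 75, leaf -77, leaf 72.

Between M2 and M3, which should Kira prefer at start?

e (Kira): max(36, -52) = 36
f (Kira): max(-79, -78, 31) = 31
g (Kira): max(47, 30, -83) = 47
h (Kira): max(-2, -77, -9) = -2
M2 (Eve): min(36, 31, 47, -2) = -2
j (Kira): max(-91, -80) = -80
k (Kira): max(8, -67, -98) = 8
m (Kira): max(75, -77, 72) = 75
M3 (Eve): min(-80, 8, 75) = -80
Kira prefers the higher value; M2=-2, M3=-80. M2 is better since -2 > -80.

M2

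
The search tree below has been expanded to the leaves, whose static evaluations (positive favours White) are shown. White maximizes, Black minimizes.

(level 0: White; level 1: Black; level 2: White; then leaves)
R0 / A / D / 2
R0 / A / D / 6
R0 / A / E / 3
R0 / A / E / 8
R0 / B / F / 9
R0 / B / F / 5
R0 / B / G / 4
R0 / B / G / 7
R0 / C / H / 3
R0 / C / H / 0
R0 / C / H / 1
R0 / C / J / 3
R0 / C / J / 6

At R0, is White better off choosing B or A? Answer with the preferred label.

B

F (White): max(9, 5) = 9
G (White): max(4, 7) = 7
B (Black): min(9, 7) = 7
D (White): max(2, 6) = 6
E (White): max(3, 8) = 8
A (Black): min(6, 8) = 6
White prefers the higher value; B=7, A=6. B is better since 7 > 6.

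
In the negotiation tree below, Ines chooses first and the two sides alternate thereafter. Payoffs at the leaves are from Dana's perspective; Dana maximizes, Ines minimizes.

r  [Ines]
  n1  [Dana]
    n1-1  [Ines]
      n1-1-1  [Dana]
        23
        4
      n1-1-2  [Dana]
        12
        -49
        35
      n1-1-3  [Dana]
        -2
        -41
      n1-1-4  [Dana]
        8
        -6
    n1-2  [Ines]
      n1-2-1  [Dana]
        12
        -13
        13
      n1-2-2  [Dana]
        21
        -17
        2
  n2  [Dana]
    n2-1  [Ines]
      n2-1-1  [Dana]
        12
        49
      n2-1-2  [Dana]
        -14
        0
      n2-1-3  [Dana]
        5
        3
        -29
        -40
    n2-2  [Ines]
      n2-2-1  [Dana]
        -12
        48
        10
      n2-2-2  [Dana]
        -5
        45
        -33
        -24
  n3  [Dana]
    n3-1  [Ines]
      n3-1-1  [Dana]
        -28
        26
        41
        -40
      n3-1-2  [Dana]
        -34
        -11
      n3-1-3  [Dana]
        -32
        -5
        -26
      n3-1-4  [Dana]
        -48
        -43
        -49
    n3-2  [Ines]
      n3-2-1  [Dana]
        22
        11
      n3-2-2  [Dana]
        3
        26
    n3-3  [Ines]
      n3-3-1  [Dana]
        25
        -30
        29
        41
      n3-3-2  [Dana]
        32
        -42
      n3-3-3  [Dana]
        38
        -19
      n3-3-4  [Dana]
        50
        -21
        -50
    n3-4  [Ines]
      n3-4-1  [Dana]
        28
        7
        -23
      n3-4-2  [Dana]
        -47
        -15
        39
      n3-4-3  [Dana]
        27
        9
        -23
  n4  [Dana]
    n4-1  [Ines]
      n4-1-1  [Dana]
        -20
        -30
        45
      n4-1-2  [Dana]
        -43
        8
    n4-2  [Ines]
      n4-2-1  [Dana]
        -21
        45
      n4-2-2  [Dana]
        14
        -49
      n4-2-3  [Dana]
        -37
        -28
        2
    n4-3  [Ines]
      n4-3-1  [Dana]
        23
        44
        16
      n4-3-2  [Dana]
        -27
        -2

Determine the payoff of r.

8

n1-1-1 (Dana): max(23, 4) = 23
n1-1-2 (Dana): max(12, -49, 35) = 35
n1-1-3 (Dana): max(-2, -41) = -2
n1-1-4 (Dana): max(8, -6) = 8
n1-1 (Ines): min(23, 35, -2, 8) = -2
n1-2-1 (Dana): max(12, -13, 13) = 13
n1-2-2 (Dana): max(21, -17, 2) = 21
n1-2 (Ines): min(13, 21) = 13
n1 (Dana): max(-2, 13) = 13
n2-1-1 (Dana): max(12, 49) = 49
n2-1-2 (Dana): max(-14, 0) = 0
n2-1-3 (Dana): max(5, 3, -29, -40) = 5
n2-1 (Ines): min(49, 0, 5) = 0
n2-2-1 (Dana): max(-12, 48, 10) = 48
n2-2-2 (Dana): max(-5, 45, -33, -24) = 45
n2-2 (Ines): min(48, 45) = 45
n2 (Dana): max(0, 45) = 45
n3-1-1 (Dana): max(-28, 26, 41, -40) = 41
n3-1-2 (Dana): max(-34, -11) = -11
n3-1-3 (Dana): max(-32, -5, -26) = -5
n3-1-4 (Dana): max(-48, -43, -49) = -43
n3-1 (Ines): min(41, -11, -5, -43) = -43
n3-2-1 (Dana): max(22, 11) = 22
n3-2-2 (Dana): max(3, 26) = 26
n3-2 (Ines): min(22, 26) = 22
n3-3-1 (Dana): max(25, -30, 29, 41) = 41
n3-3-2 (Dana): max(32, -42) = 32
n3-3-3 (Dana): max(38, -19) = 38
n3-3-4 (Dana): max(50, -21, -50) = 50
n3-3 (Ines): min(41, 32, 38, 50) = 32
n3-4-1 (Dana): max(28, 7, -23) = 28
n3-4-2 (Dana): max(-47, -15, 39) = 39
n3-4-3 (Dana): max(27, 9, -23) = 27
n3-4 (Ines): min(28, 39, 27) = 27
n3 (Dana): max(-43, 22, 32, 27) = 32
n4-1-1 (Dana): max(-20, -30, 45) = 45
n4-1-2 (Dana): max(-43, 8) = 8
n4-1 (Ines): min(45, 8) = 8
n4-2-1 (Dana): max(-21, 45) = 45
n4-2-2 (Dana): max(14, -49) = 14
n4-2-3 (Dana): max(-37, -28, 2) = 2
n4-2 (Ines): min(45, 14, 2) = 2
n4-3-1 (Dana): max(23, 44, 16) = 44
n4-3-2 (Dana): max(-27, -2) = -2
n4-3 (Ines): min(44, -2) = -2
n4 (Dana): max(8, 2, -2) = 8
r (Ines): min(13, 45, 32, 8) = 8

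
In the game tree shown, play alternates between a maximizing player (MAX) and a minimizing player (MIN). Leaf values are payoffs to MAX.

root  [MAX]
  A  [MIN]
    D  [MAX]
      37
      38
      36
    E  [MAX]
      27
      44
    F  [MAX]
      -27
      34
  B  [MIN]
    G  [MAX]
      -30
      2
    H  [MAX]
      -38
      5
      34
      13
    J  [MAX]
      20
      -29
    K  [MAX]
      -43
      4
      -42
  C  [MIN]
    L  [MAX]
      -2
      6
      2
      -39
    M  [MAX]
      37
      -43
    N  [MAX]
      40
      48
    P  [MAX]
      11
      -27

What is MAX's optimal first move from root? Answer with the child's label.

D (MAX): max(37, 38, 36) = 38
E (MAX): max(27, 44) = 44
F (MAX): max(-27, 34) = 34
A (MIN): min(38, 44, 34) = 34
G (MAX): max(-30, 2) = 2
H (MAX): max(-38, 5, 34, 13) = 34
J (MAX): max(20, -29) = 20
K (MAX): max(-43, 4, -42) = 4
B (MIN): min(2, 34, 20, 4) = 2
L (MAX): max(-2, 6, 2, -39) = 6
M (MAX): max(37, -43) = 37
N (MAX): max(40, 48) = 48
P (MAX): max(11, -27) = 11
C (MIN): min(6, 37, 48, 11) = 6
root (MAX): max(34, 2, 6) = 34
MAX at root wants the highest of {A=34, B=2, C=6}, so chooses A.

A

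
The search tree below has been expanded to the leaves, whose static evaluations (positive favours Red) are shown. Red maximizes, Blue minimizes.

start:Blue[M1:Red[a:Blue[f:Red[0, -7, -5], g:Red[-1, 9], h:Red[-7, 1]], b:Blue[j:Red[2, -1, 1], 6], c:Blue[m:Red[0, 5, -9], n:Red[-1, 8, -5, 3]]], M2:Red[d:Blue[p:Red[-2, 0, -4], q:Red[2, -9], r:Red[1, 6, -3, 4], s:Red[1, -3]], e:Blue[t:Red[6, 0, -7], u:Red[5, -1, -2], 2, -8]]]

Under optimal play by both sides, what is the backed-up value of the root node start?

0

f (Red): max(0, -7, -5) = 0
g (Red): max(-1, 9) = 9
h (Red): max(-7, 1) = 1
a (Blue): min(0, 9, 1) = 0
j (Red): max(2, -1, 1) = 2
b (Blue): min(2, 6) = 2
m (Red): max(0, 5, -9) = 5
n (Red): max(-1, 8, -5, 3) = 8
c (Blue): min(5, 8) = 5
M1 (Red): max(0, 2, 5) = 5
p (Red): max(-2, 0, -4) = 0
q (Red): max(2, -9) = 2
r (Red): max(1, 6, -3, 4) = 6
s (Red): max(1, -3) = 1
d (Blue): min(0, 2, 6, 1) = 0
t (Red): max(6, 0, -7) = 6
u (Red): max(5, -1, -2) = 5
e (Blue): min(6, 5, 2, -8) = -8
M2 (Red): max(0, -8) = 0
start (Blue): min(5, 0) = 0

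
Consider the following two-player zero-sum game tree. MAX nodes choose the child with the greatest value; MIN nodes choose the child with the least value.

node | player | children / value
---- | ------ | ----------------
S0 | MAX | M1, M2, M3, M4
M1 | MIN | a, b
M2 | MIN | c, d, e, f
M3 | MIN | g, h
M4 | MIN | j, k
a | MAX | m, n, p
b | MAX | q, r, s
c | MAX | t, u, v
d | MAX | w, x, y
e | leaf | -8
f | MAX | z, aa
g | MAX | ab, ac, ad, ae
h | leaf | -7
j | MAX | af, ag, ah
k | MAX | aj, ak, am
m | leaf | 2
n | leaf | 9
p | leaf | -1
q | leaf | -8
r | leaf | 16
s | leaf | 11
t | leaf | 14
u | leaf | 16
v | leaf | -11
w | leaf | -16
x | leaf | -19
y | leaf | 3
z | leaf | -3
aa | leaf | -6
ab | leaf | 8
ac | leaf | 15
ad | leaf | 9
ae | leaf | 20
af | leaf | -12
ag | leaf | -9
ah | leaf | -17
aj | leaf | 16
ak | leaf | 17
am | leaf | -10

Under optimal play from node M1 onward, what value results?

a (MAX): max(2, 9, -1) = 9
b (MAX): max(-8, 16, 11) = 16
M1 (MIN): min(9, 16) = 9

9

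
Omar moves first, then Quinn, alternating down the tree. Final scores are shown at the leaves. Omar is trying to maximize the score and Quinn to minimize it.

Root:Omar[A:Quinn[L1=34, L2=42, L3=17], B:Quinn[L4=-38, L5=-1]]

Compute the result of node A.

A (Quinn): min(34, 42, 17) = 17

17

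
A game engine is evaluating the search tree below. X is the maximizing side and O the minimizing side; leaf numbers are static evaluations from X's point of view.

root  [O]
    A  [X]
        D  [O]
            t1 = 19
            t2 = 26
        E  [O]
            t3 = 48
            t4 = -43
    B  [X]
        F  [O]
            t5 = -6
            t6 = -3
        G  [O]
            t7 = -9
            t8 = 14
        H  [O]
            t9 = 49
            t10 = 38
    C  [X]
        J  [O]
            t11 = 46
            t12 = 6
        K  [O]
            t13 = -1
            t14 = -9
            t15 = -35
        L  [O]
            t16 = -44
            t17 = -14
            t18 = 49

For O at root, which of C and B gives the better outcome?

C

J (O): min(46, 6) = 6
K (O): min(-1, -9, -35) = -35
L (O): min(-44, -14, 49) = -44
C (X): max(6, -35, -44) = 6
F (O): min(-6, -3) = -6
G (O): min(-9, 14) = -9
H (O): min(49, 38) = 38
B (X): max(-6, -9, 38) = 38
O prefers the lower value; C=6, B=38. C is better since 6 < 38.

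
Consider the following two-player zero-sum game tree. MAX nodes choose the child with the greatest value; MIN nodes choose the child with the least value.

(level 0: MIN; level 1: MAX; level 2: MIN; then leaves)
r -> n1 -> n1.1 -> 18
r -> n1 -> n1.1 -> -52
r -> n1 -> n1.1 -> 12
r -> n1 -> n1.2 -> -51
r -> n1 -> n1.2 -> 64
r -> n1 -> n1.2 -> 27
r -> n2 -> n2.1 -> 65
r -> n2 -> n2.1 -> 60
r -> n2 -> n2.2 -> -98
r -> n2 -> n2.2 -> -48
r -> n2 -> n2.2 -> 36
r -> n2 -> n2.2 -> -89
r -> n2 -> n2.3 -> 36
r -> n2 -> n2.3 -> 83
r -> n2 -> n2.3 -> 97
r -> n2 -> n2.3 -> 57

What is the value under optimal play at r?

-51

n1.1 (MIN): min(18, -52, 12) = -52
n1.2 (MIN): min(-51, 64, 27) = -51
n1 (MAX): max(-52, -51) = -51
n2.1 (MIN): min(65, 60) = 60
n2.2 (MIN): min(-98, -48, 36, -89) = -98
n2.3 (MIN): min(36, 83, 97, 57) = 36
n2 (MAX): max(60, -98, 36) = 60
r (MIN): min(-51, 60) = -51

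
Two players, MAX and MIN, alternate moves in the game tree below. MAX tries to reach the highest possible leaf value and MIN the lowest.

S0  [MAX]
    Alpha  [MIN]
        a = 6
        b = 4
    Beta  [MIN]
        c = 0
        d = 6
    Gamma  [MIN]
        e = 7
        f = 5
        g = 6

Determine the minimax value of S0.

5

Alpha (MIN): min(6, 4) = 4
Beta (MIN): min(0, 6) = 0
Gamma (MIN): min(7, 5, 6) = 5
S0 (MAX): max(4, 0, 5) = 5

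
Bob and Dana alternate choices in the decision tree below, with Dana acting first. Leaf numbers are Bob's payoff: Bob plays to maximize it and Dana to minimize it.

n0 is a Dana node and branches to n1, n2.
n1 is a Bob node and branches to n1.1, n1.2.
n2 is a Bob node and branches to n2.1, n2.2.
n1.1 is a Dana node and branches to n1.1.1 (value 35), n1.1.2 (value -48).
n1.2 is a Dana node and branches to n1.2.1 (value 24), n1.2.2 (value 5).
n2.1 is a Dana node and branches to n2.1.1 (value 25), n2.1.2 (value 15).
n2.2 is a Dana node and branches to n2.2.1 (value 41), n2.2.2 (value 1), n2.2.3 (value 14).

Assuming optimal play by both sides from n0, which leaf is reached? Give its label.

n1.2.2

n1.1 (Dana): min(35, -48) = -48
n1.2 (Dana): min(24, 5) = 5
n1 (Bob): max(-48, 5) = 5
n2.1 (Dana): min(25, 15) = 15
n2.2 (Dana): min(41, 1, 14) = 1
n2 (Bob): max(15, 1) = 15
n0 (Dana): min(5, 15) = 5
At n0, Dana picks n1 (lowest: 5).
At n1, Bob picks n1.2 (highest: 5).
At n1.2, Dana picks n1.2.2 (lowest: 5).
Terminal value 5.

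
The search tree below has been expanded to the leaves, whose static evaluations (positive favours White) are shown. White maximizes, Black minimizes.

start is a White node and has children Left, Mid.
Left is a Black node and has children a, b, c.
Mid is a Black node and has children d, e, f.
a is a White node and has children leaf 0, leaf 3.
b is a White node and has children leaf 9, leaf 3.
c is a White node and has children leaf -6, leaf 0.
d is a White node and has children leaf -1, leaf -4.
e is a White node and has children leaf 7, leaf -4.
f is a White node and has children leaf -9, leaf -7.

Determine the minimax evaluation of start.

a (White): max(0, 3) = 3
b (White): max(9, 3) = 9
c (White): max(-6, 0) = 0
Left (Black): min(3, 9, 0) = 0
d (White): max(-1, -4) = -1
e (White): max(7, -4) = 7
f (White): max(-9, -7) = -7
Mid (Black): min(-1, 7, -7) = -7
start (White): max(0, -7) = 0

0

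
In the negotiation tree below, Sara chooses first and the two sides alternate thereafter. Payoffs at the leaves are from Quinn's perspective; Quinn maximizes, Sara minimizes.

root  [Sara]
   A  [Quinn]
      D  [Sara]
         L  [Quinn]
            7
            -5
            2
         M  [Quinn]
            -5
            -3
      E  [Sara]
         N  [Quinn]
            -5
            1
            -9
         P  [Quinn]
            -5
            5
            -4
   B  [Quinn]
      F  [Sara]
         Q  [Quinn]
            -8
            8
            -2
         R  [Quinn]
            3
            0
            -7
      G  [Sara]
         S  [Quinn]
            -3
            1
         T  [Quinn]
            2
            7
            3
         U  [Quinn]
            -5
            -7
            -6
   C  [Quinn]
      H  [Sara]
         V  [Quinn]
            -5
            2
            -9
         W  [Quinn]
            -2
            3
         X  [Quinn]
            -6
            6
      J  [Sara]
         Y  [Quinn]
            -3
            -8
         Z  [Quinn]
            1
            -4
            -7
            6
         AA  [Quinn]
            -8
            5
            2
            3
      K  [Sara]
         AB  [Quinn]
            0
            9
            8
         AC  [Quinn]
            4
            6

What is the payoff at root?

1

L (Quinn): max(7, -5, 2) = 7
M (Quinn): max(-5, -3) = -3
D (Sara): min(7, -3) = -3
N (Quinn): max(-5, 1, -9) = 1
P (Quinn): max(-5, 5, -4) = 5
E (Sara): min(1, 5) = 1
A (Quinn): max(-3, 1) = 1
Q (Quinn): max(-8, 8, -2) = 8
R (Quinn): max(3, 0, -7) = 3
F (Sara): min(8, 3) = 3
S (Quinn): max(-3, 1) = 1
T (Quinn): max(2, 7, 3) = 7
U (Quinn): max(-5, -7, -6) = -5
G (Sara): min(1, 7, -5) = -5
B (Quinn): max(3, -5) = 3
V (Quinn): max(-5, 2, -9) = 2
W (Quinn): max(-2, 3) = 3
X (Quinn): max(-6, 6) = 6
H (Sara): min(2, 3, 6) = 2
Y (Quinn): max(-3, -8) = -3
Z (Quinn): max(1, -4, -7, 6) = 6
AA (Quinn): max(-8, 5, 2, 3) = 5
J (Sara): min(-3, 6, 5) = -3
AB (Quinn): max(0, 9, 8) = 9
AC (Quinn): max(4, 6) = 6
K (Sara): min(9, 6) = 6
C (Quinn): max(2, -3, 6) = 6
root (Sara): min(1, 3, 6) = 1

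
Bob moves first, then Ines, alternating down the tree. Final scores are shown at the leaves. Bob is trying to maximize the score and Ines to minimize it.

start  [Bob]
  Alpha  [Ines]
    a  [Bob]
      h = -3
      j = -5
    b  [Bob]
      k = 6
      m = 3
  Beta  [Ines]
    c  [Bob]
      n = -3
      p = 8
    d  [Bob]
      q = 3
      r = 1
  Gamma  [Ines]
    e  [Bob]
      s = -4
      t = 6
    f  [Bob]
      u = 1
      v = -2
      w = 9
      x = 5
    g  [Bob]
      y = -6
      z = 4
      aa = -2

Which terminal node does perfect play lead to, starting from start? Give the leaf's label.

a (Bob): max(-3, -5) = -3
b (Bob): max(6, 3) = 6
Alpha (Ines): min(-3, 6) = -3
c (Bob): max(-3, 8) = 8
d (Bob): max(3, 1) = 3
Beta (Ines): min(8, 3) = 3
e (Bob): max(-4, 6) = 6
f (Bob): max(1, -2, 9, 5) = 9
g (Bob): max(-6, 4, -2) = 4
Gamma (Ines): min(6, 9, 4) = 4
start (Bob): max(-3, 3, 4) = 4
At start, Bob picks Gamma (highest: 4).
At Gamma, Ines picks g (lowest: 4).
At g, Bob picks z (highest: 4).
Terminal value 4.

z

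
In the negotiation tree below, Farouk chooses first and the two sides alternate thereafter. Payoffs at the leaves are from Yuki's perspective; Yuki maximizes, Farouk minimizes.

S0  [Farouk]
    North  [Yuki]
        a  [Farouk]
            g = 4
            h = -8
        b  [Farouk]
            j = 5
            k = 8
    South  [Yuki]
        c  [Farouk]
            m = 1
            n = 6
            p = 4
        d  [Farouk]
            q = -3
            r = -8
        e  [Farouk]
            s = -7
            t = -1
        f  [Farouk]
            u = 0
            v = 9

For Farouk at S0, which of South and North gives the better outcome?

South

c (Farouk): min(1, 6, 4) = 1
d (Farouk): min(-3, -8) = -8
e (Farouk): min(-7, -1) = -7
f (Farouk): min(0, 9) = 0
South (Yuki): max(1, -8, -7, 0) = 1
a (Farouk): min(4, -8) = -8
b (Farouk): min(5, 8) = 5
North (Yuki): max(-8, 5) = 5
Farouk prefers the lower value; South=1, North=5. South is better since 1 < 5.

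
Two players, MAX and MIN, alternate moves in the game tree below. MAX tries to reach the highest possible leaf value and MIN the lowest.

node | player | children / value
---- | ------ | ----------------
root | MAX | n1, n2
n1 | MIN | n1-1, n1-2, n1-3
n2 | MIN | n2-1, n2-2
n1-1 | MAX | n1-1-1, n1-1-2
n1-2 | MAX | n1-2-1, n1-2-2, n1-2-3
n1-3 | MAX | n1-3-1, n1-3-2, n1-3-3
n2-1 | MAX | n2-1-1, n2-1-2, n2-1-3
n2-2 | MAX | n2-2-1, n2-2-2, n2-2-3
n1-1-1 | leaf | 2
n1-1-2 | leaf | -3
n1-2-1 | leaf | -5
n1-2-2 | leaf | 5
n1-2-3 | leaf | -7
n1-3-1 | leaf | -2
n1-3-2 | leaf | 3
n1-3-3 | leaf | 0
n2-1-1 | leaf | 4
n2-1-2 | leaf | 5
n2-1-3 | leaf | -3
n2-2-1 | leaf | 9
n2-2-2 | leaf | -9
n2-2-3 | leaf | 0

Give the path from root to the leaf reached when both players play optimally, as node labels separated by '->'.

root -> n2 -> n2-1 -> n2-1-2

n1-1 (MAX): max(2, -3) = 2
n1-2 (MAX): max(-5, 5, -7) = 5
n1-3 (MAX): max(-2, 3, 0) = 3
n1 (MIN): min(2, 5, 3) = 2
n2-1 (MAX): max(4, 5, -3) = 5
n2-2 (MAX): max(9, -9, 0) = 9
n2 (MIN): min(5, 9) = 5
root (MAX): max(2, 5) = 5
At root, MAX picks n2 (highest: 5).
At n2, MIN picks n2-1 (lowest: 5).
At n2-1, MAX picks n2-1-2 (highest: 5).
Terminal value 5.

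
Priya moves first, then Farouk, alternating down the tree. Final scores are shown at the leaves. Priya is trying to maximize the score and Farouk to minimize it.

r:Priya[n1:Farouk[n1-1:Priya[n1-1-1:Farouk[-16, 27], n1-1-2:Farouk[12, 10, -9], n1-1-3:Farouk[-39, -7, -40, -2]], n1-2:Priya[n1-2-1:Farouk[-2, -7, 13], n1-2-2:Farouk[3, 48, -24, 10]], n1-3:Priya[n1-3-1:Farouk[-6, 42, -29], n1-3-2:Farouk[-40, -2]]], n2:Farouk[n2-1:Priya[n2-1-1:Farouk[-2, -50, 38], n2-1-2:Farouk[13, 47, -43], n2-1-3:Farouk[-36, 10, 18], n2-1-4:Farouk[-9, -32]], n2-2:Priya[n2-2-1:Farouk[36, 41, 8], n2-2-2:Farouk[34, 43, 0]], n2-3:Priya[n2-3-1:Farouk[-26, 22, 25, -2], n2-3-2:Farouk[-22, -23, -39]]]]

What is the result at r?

-29

n1-1-1 (Farouk): min(-16, 27) = -16
n1-1-2 (Farouk): min(12, 10, -9) = -9
n1-1-3 (Farouk): min(-39, -7, -40, -2) = -40
n1-1 (Priya): max(-16, -9, -40) = -9
n1-2-1 (Farouk): min(-2, -7, 13) = -7
n1-2-2 (Farouk): min(3, 48, -24, 10) = -24
n1-2 (Priya): max(-7, -24) = -7
n1-3-1 (Farouk): min(-6, 42, -29) = -29
n1-3-2 (Farouk): min(-40, -2) = -40
n1-3 (Priya): max(-29, -40) = -29
n1 (Farouk): min(-9, -7, -29) = -29
n2-1-1 (Farouk): min(-2, -50, 38) = -50
n2-1-2 (Farouk): min(13, 47, -43) = -43
n2-1-3 (Farouk): min(-36, 10, 18) = -36
n2-1-4 (Farouk): min(-9, -32) = -32
n2-1 (Priya): max(-50, -43, -36, -32) = -32
n2-2-1 (Farouk): min(36, 41, 8) = 8
n2-2-2 (Farouk): min(34, 43, 0) = 0
n2-2 (Priya): max(8, 0) = 8
n2-3-1 (Farouk): min(-26, 22, 25, -2) = -26
n2-3-2 (Farouk): min(-22, -23, -39) = -39
n2-3 (Priya): max(-26, -39) = -26
n2 (Farouk): min(-32, 8, -26) = -32
r (Priya): max(-29, -32) = -29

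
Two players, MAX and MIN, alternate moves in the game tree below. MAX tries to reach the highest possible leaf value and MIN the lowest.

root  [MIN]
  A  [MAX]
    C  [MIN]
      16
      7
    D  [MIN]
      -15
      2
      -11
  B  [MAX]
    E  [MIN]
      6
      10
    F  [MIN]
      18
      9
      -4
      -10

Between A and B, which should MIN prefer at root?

C (MIN): min(16, 7) = 7
D (MIN): min(-15, 2, -11) = -15
A (MAX): max(7, -15) = 7
E (MIN): min(6, 10) = 6
F (MIN): min(18, 9, -4, -10) = -10
B (MAX): max(6, -10) = 6
MIN prefers the lower value; A=7, B=6. B is better since 6 < 7.

B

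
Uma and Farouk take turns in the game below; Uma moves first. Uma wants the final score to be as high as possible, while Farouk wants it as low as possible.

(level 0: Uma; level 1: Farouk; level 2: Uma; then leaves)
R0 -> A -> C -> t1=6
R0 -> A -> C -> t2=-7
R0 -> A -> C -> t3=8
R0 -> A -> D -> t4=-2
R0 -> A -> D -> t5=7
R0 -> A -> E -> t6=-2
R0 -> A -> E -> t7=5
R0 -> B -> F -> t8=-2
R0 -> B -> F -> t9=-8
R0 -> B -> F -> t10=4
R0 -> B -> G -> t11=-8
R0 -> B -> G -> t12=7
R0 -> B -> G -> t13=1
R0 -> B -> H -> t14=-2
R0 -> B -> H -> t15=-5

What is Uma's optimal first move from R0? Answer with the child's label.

A

C (Uma): max(6, -7, 8) = 8
D (Uma): max(-2, 7) = 7
E (Uma): max(-2, 5) = 5
A (Farouk): min(8, 7, 5) = 5
F (Uma): max(-2, -8, 4) = 4
G (Uma): max(-8, 7, 1) = 7
H (Uma): max(-2, -5) = -2
B (Farouk): min(4, 7, -2) = -2
R0 (Uma): max(5, -2) = 5
Uma at R0 wants the highest of {A=5, B=-2}, so chooses A.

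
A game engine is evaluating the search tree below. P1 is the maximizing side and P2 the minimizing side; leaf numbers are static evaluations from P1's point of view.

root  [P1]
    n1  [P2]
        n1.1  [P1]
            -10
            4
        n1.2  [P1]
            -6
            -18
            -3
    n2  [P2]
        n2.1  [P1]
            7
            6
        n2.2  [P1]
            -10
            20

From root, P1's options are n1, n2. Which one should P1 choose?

n1.1 (P1): max(-10, 4) = 4
n1.2 (P1): max(-6, -18, -3) = -3
n1 (P2): min(4, -3) = -3
n2.1 (P1): max(7, 6) = 7
n2.2 (P1): max(-10, 20) = 20
n2 (P2): min(7, 20) = 7
root (P1): max(-3, 7) = 7
P1 at root wants the highest of {n1=-3, n2=7}, so chooses n2.

n2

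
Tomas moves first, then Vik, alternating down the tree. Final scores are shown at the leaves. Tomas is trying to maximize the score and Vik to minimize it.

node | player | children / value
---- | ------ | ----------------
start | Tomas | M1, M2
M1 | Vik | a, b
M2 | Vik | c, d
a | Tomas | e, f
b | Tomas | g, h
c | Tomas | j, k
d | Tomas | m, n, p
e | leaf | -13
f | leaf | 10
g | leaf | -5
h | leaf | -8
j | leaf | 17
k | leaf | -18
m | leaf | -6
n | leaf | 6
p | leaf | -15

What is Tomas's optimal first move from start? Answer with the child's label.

a (Tomas): max(-13, 10) = 10
b (Tomas): max(-5, -8) = -5
M1 (Vik): min(10, -5) = -5
c (Tomas): max(17, -18) = 17
d (Tomas): max(-6, 6, -15) = 6
M2 (Vik): min(17, 6) = 6
start (Tomas): max(-5, 6) = 6
Tomas at start wants the highest of {M1=-5, M2=6}, so chooses M2.

M2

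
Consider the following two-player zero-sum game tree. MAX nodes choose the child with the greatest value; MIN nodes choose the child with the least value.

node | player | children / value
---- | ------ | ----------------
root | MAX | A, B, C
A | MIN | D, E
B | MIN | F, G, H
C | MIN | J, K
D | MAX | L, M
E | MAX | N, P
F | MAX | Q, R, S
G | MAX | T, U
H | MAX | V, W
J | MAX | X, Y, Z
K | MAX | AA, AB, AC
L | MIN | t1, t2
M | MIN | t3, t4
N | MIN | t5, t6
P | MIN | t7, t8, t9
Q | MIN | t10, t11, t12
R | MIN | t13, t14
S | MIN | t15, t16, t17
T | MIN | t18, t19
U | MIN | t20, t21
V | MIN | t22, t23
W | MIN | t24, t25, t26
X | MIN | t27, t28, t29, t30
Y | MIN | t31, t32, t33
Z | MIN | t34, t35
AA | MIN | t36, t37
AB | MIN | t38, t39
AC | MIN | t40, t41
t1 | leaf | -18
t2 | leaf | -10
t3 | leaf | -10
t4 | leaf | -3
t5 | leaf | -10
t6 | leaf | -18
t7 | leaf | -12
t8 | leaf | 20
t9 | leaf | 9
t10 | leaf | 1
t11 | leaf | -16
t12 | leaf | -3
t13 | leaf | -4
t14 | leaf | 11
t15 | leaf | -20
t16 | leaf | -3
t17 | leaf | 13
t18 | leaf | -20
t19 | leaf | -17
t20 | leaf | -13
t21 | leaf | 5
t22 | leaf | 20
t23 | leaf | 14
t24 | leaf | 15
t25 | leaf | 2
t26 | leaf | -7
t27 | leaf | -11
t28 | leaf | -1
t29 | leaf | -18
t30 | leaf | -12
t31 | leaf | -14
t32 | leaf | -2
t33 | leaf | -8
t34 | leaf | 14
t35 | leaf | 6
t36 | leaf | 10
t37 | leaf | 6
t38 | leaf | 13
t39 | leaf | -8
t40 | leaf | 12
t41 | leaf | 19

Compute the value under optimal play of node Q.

Q (MIN): min(1, -16, -3) = -16

-16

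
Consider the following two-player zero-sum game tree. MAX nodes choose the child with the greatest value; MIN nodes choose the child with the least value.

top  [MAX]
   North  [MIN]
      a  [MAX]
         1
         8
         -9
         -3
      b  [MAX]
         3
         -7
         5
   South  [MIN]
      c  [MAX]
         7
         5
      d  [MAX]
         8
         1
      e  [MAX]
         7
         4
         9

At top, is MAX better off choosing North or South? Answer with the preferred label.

South

a (MAX): max(1, 8, -9, -3) = 8
b (MAX): max(3, -7, 5) = 5
North (MIN): min(8, 5) = 5
c (MAX): max(7, 5) = 7
d (MAX): max(8, 1) = 8
e (MAX): max(7, 4, 9) = 9
South (MIN): min(7, 8, 9) = 7
MAX prefers the higher value; North=5, South=7. South is better since 7 > 5.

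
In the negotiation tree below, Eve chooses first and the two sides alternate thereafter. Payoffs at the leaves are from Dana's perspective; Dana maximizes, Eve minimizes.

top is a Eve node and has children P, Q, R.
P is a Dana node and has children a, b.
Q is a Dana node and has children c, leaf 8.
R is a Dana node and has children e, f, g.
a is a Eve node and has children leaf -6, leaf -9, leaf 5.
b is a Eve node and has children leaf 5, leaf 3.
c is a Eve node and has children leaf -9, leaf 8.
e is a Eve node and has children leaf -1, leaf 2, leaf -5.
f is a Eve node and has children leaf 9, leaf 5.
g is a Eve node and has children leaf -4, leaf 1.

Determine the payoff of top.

3

a (Eve): min(-6, -9, 5) = -9
b (Eve): min(5, 3) = 3
P (Dana): max(-9, 3) = 3
c (Eve): min(-9, 8) = -9
Q (Dana): max(-9, 8) = 8
e (Eve): min(-1, 2, -5) = -5
f (Eve): min(9, 5) = 5
g (Eve): min(-4, 1) = -4
R (Dana): max(-5, 5, -4) = 5
top (Eve): min(3, 8, 5) = 3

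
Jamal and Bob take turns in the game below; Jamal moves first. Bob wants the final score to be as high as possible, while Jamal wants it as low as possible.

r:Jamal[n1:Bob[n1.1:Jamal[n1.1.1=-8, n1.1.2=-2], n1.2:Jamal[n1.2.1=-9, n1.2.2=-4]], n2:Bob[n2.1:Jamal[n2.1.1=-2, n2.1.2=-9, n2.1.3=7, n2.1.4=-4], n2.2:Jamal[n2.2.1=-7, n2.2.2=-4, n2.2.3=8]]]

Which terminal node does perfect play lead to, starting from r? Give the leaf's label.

n1.1.1

n1.1 (Jamal): min(-8, -2) = -8
n1.2 (Jamal): min(-9, -4) = -9
n1 (Bob): max(-8, -9) = -8
n2.1 (Jamal): min(-2, -9, 7, -4) = -9
n2.2 (Jamal): min(-7, -4, 8) = -7
n2 (Bob): max(-9, -7) = -7
r (Jamal): min(-8, -7) = -8
At r, Jamal picks n1 (lowest: -8).
At n1, Bob picks n1.1 (highest: -8).
At n1.1, Jamal picks n1.1.1 (lowest: -8).
Terminal value -8.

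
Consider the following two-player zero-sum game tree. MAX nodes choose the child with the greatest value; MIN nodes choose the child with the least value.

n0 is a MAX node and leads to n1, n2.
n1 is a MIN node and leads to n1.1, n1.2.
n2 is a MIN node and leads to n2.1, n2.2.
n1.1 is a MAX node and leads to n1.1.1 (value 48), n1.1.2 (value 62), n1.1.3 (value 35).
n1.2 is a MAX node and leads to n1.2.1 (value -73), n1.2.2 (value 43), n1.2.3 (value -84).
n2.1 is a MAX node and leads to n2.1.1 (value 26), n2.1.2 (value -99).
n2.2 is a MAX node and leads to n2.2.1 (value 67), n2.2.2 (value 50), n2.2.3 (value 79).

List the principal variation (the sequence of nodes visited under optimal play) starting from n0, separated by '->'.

n1.1 (MAX): max(48, 62, 35) = 62
n1.2 (MAX): max(-73, 43, -84) = 43
n1 (MIN): min(62, 43) = 43
n2.1 (MAX): max(26, -99) = 26
n2.2 (MAX): max(67, 50, 79) = 79
n2 (MIN): min(26, 79) = 26
n0 (MAX): max(43, 26) = 43
At n0, MAX picks n1 (highest: 43).
At n1, MIN picks n1.2 (lowest: 43).
At n1.2, MAX picks n1.2.2 (highest: 43).
Terminal value 43.

n0 -> n1 -> n1.2 -> n1.2.2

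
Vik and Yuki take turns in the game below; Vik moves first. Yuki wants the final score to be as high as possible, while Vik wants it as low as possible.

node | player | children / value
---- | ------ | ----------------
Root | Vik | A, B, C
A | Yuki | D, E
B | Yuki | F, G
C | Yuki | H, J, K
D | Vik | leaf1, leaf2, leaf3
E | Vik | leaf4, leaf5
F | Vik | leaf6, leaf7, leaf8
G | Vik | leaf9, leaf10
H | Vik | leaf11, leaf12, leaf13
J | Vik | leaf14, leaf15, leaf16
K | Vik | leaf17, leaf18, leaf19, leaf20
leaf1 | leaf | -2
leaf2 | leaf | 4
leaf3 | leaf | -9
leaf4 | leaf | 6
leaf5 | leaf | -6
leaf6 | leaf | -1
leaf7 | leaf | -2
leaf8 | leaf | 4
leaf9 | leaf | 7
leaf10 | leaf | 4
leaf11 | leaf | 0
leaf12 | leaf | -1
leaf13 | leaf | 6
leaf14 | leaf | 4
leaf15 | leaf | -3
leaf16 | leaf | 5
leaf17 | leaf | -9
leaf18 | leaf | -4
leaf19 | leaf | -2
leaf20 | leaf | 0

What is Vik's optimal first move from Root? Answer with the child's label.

D (Vik): min(-2, 4, -9) = -9
E (Vik): min(6, -6) = -6
A (Yuki): max(-9, -6) = -6
F (Vik): min(-1, -2, 4) = -2
G (Vik): min(7, 4) = 4
B (Yuki): max(-2, 4) = 4
H (Vik): min(0, -1, 6) = -1
J (Vik): min(4, -3, 5) = -3
K (Vik): min(-9, -4, -2, 0) = -9
C (Yuki): max(-1, -3, -9) = -1
Root (Vik): min(-6, 4, -1) = -6
Vik at Root wants the lowest of {A=-6, B=4, C=-1}, so chooses A.

A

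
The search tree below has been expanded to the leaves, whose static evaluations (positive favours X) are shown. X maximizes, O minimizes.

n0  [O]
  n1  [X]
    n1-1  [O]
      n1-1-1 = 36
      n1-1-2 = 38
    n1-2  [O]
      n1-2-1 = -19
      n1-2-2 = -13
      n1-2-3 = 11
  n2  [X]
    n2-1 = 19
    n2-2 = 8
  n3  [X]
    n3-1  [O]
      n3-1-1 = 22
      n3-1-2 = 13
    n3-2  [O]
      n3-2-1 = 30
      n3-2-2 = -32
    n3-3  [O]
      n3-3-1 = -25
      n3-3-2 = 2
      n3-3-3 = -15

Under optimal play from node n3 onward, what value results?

n3-1 (O): min(22, 13) = 13
n3-2 (O): min(30, -32) = -32
n3-3 (O): min(-25, 2, -15) = -25
n3 (X): max(13, -32, -25) = 13

13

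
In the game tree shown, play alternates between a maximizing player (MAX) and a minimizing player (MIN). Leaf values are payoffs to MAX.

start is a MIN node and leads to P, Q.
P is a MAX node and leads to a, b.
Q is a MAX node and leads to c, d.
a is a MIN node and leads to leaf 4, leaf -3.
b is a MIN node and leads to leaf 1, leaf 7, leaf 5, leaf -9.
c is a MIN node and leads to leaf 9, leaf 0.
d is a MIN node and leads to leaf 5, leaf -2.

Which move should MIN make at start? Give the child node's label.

P

a (MIN): min(4, -3) = -3
b (MIN): min(1, 7, 5, -9) = -9
P (MAX): max(-3, -9) = -3
c (MIN): min(9, 0) = 0
d (MIN): min(5, -2) = -2
Q (MAX): max(0, -2) = 0
start (MIN): min(-3, 0) = -3
MIN at start wants the lowest of {P=-3, Q=0}, so chooses P.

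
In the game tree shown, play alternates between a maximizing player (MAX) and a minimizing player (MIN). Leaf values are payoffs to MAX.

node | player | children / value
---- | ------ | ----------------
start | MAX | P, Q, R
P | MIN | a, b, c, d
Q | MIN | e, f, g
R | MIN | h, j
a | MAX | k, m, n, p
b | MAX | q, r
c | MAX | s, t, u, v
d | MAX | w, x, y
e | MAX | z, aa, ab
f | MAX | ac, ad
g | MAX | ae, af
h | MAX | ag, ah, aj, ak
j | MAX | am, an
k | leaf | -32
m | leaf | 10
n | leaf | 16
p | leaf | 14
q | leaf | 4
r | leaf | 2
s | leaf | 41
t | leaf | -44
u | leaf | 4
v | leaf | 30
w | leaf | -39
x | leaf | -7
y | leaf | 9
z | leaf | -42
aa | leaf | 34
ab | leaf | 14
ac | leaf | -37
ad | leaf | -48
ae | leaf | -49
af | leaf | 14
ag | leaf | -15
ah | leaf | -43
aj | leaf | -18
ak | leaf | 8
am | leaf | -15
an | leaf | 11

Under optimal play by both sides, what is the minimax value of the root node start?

8

a (MAX): max(-32, 10, 16, 14) = 16
b (MAX): max(4, 2) = 4
c (MAX): max(41, -44, 4, 30) = 41
d (MAX): max(-39, -7, 9) = 9
P (MIN): min(16, 4, 41, 9) = 4
e (MAX): max(-42, 34, 14) = 34
f (MAX): max(-37, -48) = -37
g (MAX): max(-49, 14) = 14
Q (MIN): min(34, -37, 14) = -37
h (MAX): max(-15, -43, -18, 8) = 8
j (MAX): max(-15, 11) = 11
R (MIN): min(8, 11) = 8
start (MAX): max(4, -37, 8) = 8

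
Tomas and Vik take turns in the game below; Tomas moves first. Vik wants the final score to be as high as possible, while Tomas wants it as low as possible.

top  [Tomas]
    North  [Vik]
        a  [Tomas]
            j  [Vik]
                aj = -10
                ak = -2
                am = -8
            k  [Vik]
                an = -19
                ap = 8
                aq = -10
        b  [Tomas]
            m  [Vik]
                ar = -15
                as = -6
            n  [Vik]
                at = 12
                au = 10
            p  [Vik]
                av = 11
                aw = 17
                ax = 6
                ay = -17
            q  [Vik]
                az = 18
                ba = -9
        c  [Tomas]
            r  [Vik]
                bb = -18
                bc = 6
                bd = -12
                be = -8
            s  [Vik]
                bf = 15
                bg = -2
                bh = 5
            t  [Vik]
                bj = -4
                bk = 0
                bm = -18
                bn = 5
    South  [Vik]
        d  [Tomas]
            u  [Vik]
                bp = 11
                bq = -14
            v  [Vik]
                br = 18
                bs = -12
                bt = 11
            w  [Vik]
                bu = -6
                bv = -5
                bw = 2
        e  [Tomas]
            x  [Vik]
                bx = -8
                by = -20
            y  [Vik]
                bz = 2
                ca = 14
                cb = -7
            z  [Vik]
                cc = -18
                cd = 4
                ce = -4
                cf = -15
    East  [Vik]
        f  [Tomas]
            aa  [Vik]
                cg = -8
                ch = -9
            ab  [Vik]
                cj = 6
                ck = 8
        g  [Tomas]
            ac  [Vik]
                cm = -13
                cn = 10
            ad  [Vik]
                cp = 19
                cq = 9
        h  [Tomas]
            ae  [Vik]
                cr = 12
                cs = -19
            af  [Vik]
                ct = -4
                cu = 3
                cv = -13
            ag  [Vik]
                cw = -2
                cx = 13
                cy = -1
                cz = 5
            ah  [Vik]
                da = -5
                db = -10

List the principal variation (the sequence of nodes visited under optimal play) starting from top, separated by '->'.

top -> South -> d -> w -> bw

j (Vik): max(-10, -2, -8) = -2
k (Vik): max(-19, 8, -10) = 8
a (Tomas): min(-2, 8) = -2
m (Vik): max(-15, -6) = -6
n (Vik): max(12, 10) = 12
p (Vik): max(11, 17, 6, -17) = 17
q (Vik): max(18, -9) = 18
b (Tomas): min(-6, 12, 17, 18) = -6
r (Vik): max(-18, 6, -12, -8) = 6
s (Vik): max(15, -2, 5) = 15
t (Vik): max(-4, 0, -18, 5) = 5
c (Tomas): min(6, 15, 5) = 5
North (Vik): max(-2, -6, 5) = 5
u (Vik): max(11, -14) = 11
v (Vik): max(18, -12, 11) = 18
w (Vik): max(-6, -5, 2) = 2
d (Tomas): min(11, 18, 2) = 2
x (Vik): max(-8, -20) = -8
y (Vik): max(2, 14, -7) = 14
z (Vik): max(-18, 4, -4, -15) = 4
e (Tomas): min(-8, 14, 4) = -8
South (Vik): max(2, -8) = 2
aa (Vik): max(-8, -9) = -8
ab (Vik): max(6, 8) = 8
f (Tomas): min(-8, 8) = -8
ac (Vik): max(-13, 10) = 10
ad (Vik): max(19, 9) = 19
g (Tomas): min(10, 19) = 10
ae (Vik): max(12, -19) = 12
af (Vik): max(-4, 3, -13) = 3
ag (Vik): max(-2, 13, -1, 5) = 13
ah (Vik): max(-5, -10) = -5
h (Tomas): min(12, 3, 13, -5) = -5
East (Vik): max(-8, 10, -5) = 10
top (Tomas): min(5, 2, 10) = 2
At top, Tomas picks South (lowest: 2).
At South, Vik picks d (highest: 2).
At d, Tomas picks w (lowest: 2).
At w, Vik picks bw (highest: 2).
Terminal value 2.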